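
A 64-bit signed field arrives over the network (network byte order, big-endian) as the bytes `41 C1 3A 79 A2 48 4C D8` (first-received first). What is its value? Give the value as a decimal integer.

4738132577058573528

In big-endian order the high byte comes first in memory.
The bytes are already most-significant first: 0x41C13A79A2484CD8.
0x41C13A79A2484CD8 = 4738132577058573528.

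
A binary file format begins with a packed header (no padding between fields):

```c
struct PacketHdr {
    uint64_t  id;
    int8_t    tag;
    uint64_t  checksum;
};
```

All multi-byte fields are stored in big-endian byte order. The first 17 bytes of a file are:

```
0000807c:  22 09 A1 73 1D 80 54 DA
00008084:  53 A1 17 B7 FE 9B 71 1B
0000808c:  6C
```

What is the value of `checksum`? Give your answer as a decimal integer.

11607948868728200044

`checksum` follows `id` (8 B), `tag` (1 B), so it starts at offset 8 + 1 = 9 and occupies 8 bytes.
Bytes at offsets 9..16: A1 17 B7 FE 9B 71 1B 6C.
Big-endian: lowest address holds the most-significant byte.
The bytes are already most-significant first: 0xA117B7FE9B711B6C.
0xA117B7FE9B711B6C = 11607948868728200044.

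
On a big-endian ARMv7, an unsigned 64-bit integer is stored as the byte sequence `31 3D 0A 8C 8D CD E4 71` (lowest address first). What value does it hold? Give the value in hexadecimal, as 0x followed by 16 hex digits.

In big-endian order the high byte comes first in memory.
The bytes are already most-significant first: 0x313D0A8C8DCDE471.

0x313D0A8C8DCDE471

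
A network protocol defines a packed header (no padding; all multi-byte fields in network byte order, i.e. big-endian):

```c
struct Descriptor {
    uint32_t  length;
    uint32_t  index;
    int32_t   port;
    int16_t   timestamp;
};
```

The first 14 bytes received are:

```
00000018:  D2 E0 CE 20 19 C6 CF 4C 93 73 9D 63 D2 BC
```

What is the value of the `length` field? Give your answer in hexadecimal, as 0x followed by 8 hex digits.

`length` is the first field, at byte offset 0, occupying 4 bytes.
Bytes at offsets 0..3: D2 E0 CE 20.
Big-endian: lowest address holds the most-significant byte.
The bytes are already most-significant first: 0xD2E0CE20.

0xD2E0CE20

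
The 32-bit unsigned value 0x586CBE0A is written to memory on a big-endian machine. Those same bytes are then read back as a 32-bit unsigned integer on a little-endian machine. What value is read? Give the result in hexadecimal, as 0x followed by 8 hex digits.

0x0ABE6C58

Stored big-endian, the bytes at ascending addresses are 58 6C BE 0A.
Read back as little-endian, the first byte is least significant, giving 0x0ABE6C58.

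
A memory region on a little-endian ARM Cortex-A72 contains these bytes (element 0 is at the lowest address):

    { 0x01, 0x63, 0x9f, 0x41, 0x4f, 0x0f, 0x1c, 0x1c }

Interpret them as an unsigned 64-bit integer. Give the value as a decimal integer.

2025510765487678209

Little-endian: lowest address holds the least-significant byte.
Reassemble most-significant byte first: 1C 1C 0F 4F 41 9F 63 01 → 0x1C1C0F4F419F6301.
0x1C1C0F4F419F6301 = 2025510765487678209.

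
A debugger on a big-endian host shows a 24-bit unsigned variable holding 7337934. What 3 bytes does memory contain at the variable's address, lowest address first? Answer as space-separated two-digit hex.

7337934 in hexadecimal, padded to 24 bits, is 0x6FF7CE.
Split into bytes (most-significant first): 6F F7 CE.
In big-endian order the high byte comes first in memory.
So the memory order matches the most-significant-first order: 6F F7 CE.

6F F7 CE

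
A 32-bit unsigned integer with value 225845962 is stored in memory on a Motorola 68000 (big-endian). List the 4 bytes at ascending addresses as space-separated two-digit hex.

225845962 in hexadecimal, padded to 32 bits, is 0x0D7622CA.
Split into bytes (most-significant first): 0D 76 22 CA.
Big-endian stores the most-significant byte at the lowest address.
So the memory order matches the most-significant-first order: 0D 76 22 CA.

0D 76 22 CA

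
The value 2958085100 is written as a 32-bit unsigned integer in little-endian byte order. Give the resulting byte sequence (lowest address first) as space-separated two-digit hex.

EC CB 50 B0

2958085100 in hexadecimal, padded to 32 bits, is 0xB050CBEC.
Split into bytes (most-significant first): B0 50 CB EC.
Little-endian: lowest address holds the least-significant byte.
So at ascending addresses the bytes are EC CB 50 B0.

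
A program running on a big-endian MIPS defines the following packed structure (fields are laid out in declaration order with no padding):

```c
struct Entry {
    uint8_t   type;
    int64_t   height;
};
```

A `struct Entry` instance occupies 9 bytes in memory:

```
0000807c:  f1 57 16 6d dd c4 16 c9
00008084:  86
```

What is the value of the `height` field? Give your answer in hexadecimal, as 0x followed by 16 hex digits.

0x57166DDDC416C986

`height` follows `type` (1 byte), so it starts at byte offset 1 and occupies 8 bytes.
Bytes at offsets 1..8: 57 16 6D DD C4 16 C9 86.
In big-endian order the high byte comes first in memory.
The bytes are already most-significant first: 0x57166DDDC416C986.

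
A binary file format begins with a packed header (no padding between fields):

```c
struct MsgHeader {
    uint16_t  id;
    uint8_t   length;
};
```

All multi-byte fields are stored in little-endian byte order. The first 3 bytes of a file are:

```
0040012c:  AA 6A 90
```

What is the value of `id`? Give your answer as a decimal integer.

`id` is the first field, at byte offset 0, occupying 2 bytes.
Bytes at offsets 0..1: AA 6A.
In little-endian order the low byte comes first in memory.
Reassemble most-significant byte first: 6A AA → 0x6AAA.
0x6AAA = 27306.

27306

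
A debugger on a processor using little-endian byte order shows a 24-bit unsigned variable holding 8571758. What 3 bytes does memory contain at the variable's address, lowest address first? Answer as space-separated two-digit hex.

8571758 in hexadecimal, padded to 24 bits, is 0x82CB6E.
Split into bytes (most-significant first): 82 CB 6E.
Little-endian stores the least-significant byte at the lowest address.
So at ascending addresses the bytes are 6E CB 82.

6E CB 82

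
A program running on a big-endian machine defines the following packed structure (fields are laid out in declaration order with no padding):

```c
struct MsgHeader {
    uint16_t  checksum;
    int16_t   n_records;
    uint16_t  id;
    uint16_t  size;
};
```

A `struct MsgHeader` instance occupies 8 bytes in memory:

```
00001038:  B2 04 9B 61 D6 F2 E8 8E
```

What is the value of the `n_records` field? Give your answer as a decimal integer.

-25759

`n_records` follows `checksum` (2 bytes), so it starts at byte offset 2 and occupies 2 bytes.
Bytes at offsets 2..3: 9B 61.
In big-endian order the high byte comes first in memory.
The bytes are already most-significant first: 0x9B61.
Top bit is set, so as a signed 16-bit value this is 0x9B61 − 2^16 = -25759.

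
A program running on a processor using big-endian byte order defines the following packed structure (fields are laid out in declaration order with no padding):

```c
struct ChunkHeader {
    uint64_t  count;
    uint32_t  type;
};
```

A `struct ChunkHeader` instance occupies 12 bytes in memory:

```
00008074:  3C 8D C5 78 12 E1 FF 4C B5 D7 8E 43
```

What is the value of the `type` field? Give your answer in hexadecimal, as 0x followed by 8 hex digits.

`type` follows `count` (8 bytes), so it starts at byte offset 8 and occupies 4 bytes.
Bytes at offsets 8..11: B5 D7 8E 43.
Big-endian: lowest address holds the most-significant byte.
The bytes are already most-significant first: 0xB5D78E43.

0xB5D78E43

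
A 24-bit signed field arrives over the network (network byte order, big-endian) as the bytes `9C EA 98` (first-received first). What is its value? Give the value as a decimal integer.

-6493544

In big-endian order the high byte comes first in memory.
The bytes are already most-significant first: 0x9CEA98.
Top bit is set, so as a signed 24-bit value this is 0x9CEA98 − 2^24 = -6493544.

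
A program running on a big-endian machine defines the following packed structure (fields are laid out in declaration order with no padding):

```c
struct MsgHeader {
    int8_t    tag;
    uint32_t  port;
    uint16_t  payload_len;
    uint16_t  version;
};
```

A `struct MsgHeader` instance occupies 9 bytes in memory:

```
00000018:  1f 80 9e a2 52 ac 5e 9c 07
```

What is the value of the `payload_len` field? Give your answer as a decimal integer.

44126

`payload_len` follows `tag` (1 B), `port` (4 B), so it starts at offset 1 + 4 = 5 and occupies 2 bytes.
Bytes at offsets 5..6: AC 5E.
Big-endian: lowest address holds the most-significant byte.
The bytes are already most-significant first: 0xAC5E.
0xAC5E = 44126.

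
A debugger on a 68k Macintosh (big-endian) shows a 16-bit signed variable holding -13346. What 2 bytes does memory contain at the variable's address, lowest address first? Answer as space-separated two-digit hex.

CB DE

Two's complement of -13346 in 16 bits: 13346 = 0x3422; invert → 0xCBDD; add 1 → 0xCBDE.
Split into bytes (most-significant first): CB DE.
In big-endian order the high byte comes first in memory.
So the memory order matches the most-significant-first order: CB DE.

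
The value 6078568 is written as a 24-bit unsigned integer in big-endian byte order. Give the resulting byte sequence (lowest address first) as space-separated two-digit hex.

6078568 in hexadecimal, padded to 24 bits, is 0x5CC068.
Split into bytes (most-significant first): 5C C0 68.
Big-endian: lowest address holds the most-significant byte.
So the memory order matches the most-significant-first order: 5C C0 68.

5C C0 68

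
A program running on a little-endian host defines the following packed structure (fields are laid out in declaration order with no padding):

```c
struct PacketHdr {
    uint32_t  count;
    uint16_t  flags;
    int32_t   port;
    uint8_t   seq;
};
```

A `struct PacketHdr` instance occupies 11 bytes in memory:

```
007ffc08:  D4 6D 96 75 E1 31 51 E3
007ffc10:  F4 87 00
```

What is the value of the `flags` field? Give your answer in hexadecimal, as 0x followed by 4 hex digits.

`flags` follows `count` (4 bytes), so it starts at byte offset 4 and occupies 2 bytes.
Bytes at offsets 4..5: E1 31.
Little-endian stores the least-significant byte at the lowest address.
Reassemble most-significant byte first: 31 E1 → 0x31E1.

0x31E1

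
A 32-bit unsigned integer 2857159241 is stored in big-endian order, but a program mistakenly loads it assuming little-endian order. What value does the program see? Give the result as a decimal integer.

2857159241 in 32-bit hexadecimal is 0xAA4CCA49.
Stored big-endian, the bytes at ascending addresses are AA 4C CA 49.
Read back as little-endian, the first byte is least significant, giving 0x49CA4CAA.
0x49CA4CAA = 1237994666.

1237994666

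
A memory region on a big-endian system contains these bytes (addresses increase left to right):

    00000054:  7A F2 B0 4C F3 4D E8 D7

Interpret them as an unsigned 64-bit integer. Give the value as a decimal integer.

Big-endian stores the most-significant byte at the lowest address.
The bytes are already most-significant first: 0x7AF2B04CF34DE8D7.
0x7AF2B04CF34DE8D7 = 8859337261537159383.

8859337261537159383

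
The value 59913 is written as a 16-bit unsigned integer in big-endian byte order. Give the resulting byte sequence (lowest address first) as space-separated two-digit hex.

EA 09

59913 in hexadecimal, padded to 16 bits, is 0xEA09.
Split into bytes (most-significant first): EA 09.
Big-endian: lowest address holds the most-significant byte.
So the memory order matches the most-significant-first order: EA 09.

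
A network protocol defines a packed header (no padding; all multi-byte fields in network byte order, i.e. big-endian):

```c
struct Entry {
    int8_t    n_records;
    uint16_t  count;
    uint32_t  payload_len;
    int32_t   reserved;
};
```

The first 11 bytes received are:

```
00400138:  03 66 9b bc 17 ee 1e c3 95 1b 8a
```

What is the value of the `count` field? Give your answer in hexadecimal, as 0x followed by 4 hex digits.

0x669B

`count` follows `n_records` (1 byte), so it starts at byte offset 1 and occupies 2 bytes.
Bytes at offsets 1..2: 66 9B.
Big-endian stores the most-significant byte at the lowest address.
The bytes are already most-significant first: 0x669B.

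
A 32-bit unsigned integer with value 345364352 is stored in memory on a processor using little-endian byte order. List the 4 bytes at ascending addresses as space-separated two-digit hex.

80 D7 95 14

345364352 in hexadecimal, padded to 32 bits, is 0x1495D780.
Split into bytes (most-significant first): 14 95 D7 80.
In little-endian order the low byte comes first in memory.
So at ascending addresses the bytes are 80 D7 95 14.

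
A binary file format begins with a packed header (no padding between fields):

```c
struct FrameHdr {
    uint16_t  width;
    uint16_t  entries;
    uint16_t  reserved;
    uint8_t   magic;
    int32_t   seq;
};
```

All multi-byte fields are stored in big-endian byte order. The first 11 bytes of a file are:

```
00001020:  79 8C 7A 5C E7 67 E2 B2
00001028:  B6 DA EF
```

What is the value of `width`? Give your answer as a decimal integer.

31116

`width` is the first field, at byte offset 0, occupying 2 bytes.
Bytes at offsets 0..1: 79 8C.
In big-endian order the high byte comes first in memory.
The bytes are already most-significant first: 0x798C.
0x798C = 31116.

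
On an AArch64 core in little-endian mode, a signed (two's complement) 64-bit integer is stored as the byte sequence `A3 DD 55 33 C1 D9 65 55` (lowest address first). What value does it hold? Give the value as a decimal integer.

6153563889684831651

In little-endian order the low byte comes first in memory.
Reassemble most-significant byte first: 55 65 D9 C1 33 55 DD A3 → 0x5565D9C13355DDA3.
0x5565D9C13355DDA3 = 6153563889684831651.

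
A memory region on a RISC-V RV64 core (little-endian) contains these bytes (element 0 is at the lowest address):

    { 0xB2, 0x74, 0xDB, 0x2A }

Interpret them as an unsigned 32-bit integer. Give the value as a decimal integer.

719025330

In little-endian order the low byte comes first in memory.
Reassemble most-significant byte first: 2A DB 74 B2 → 0x2ADB74B2.
0x2ADB74B2 = 719025330.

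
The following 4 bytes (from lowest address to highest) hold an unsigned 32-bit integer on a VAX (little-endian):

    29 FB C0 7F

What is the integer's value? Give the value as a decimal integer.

Little-endian: lowest address holds the least-significant byte.
Reassemble most-significant byte first: 7F C0 FB 29 → 0x7FC0FB29.
0x7FC0FB29 = 2143353641.

2143353641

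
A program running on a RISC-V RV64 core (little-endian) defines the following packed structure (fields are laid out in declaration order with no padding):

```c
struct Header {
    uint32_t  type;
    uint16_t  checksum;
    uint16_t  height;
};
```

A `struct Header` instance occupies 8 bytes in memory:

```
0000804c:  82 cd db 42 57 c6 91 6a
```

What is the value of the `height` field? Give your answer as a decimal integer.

27281

`height` follows `type` (4 B), `checksum` (2 B), so it starts at offset 4 + 2 = 6 and occupies 2 bytes.
Bytes at offsets 6..7: 91 6A.
Little-endian: lowest address holds the least-significant byte.
Reassemble most-significant byte first: 6A 91 → 0x6A91.
0x6A91 = 27281.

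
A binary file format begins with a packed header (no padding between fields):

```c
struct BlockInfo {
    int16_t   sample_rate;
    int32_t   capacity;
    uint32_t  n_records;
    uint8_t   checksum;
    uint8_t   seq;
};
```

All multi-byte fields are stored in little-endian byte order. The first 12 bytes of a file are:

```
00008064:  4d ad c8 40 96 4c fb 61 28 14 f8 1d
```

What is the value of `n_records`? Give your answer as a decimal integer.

338190843

`n_records` follows `sample_rate` (2 B), `capacity` (4 B), so it starts at offset 2 + 4 = 6 and occupies 4 bytes.
Bytes at offsets 6..9: FB 61 28 14.
Little-endian: lowest address holds the least-significant byte.
Reassemble most-significant byte first: 14 28 61 FB → 0x142861FB.
0x142861FB = 338190843.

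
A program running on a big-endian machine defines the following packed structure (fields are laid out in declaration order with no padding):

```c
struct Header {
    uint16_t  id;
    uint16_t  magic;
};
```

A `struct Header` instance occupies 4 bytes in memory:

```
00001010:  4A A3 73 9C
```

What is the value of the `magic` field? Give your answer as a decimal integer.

`magic` follows `id` (2 bytes), so it starts at byte offset 2 and occupies 2 bytes.
Bytes at offsets 2..3: 73 9C.
Big-endian stores the most-significant byte at the lowest address.
The bytes are already most-significant first: 0x739C.
0x739C = 29596.

29596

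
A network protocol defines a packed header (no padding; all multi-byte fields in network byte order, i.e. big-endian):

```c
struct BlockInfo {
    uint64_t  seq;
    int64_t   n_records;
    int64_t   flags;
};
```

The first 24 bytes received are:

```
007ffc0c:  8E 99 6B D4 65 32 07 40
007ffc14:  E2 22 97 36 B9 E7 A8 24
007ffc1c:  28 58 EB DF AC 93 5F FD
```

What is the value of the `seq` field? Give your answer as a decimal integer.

10275362584797513536

`seq` is the first field, at byte offset 0, occupying 8 bytes.
Bytes at offsets 0..7: 8E 99 6B D4 65 32 07 40.
Big-endian stores the most-significant byte at the lowest address.
The bytes are already most-significant first: 0x8E996BD465320740.
0x8E996BD465320740 = 10275362584797513536.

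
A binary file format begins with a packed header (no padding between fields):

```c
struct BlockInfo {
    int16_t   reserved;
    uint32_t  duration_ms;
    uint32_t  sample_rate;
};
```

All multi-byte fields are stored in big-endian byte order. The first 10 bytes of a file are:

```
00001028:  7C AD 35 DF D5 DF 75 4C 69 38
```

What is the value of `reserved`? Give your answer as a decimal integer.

`reserved` is the first field, at byte offset 0, occupying 2 bytes.
Bytes at offsets 0..1: 7C AD.
Big-endian stores the most-significant byte at the lowest address.
The bytes are already most-significant first: 0x7CAD.
0x7CAD = 31917.

31917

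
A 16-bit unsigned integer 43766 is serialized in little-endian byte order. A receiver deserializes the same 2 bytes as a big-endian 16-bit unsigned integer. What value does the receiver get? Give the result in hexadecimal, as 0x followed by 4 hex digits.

43766 in 16-bit hexadecimal is 0xAAF6.
Stored little-endian, the bytes at ascending addresses are F6 AA.
Read back as big-endian, the last byte is least significant, giving 0xF6AA.

0xF6AA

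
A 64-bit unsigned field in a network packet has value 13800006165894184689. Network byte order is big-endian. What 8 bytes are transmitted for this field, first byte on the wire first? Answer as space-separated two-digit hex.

13800006165894184689 in hexadecimal, padded to 64 bits, is 0xBF83787E0852BEF1.
Split into bytes (most-significant first): BF 83 78 7E 08 52 BE F1.
Big-endian: lowest address holds the most-significant byte.
So the memory order matches the most-significant-first order: BF 83 78 7E 08 52 BE F1.

BF 83 78 7E 08 52 BE F1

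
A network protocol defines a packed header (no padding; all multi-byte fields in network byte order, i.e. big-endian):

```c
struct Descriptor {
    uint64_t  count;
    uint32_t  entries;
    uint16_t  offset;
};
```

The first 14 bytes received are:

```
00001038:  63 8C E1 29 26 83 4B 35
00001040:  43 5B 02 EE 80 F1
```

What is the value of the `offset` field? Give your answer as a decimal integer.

`offset` follows `count` (8 B), `entries` (4 B), so it starts at offset 8 + 4 = 12 and occupies 2 bytes.
Bytes at offsets 12..13: 80 F1.
Big-endian stores the most-significant byte at the lowest address.
The bytes are already most-significant first: 0x80F1.
0x80F1 = 33009.

33009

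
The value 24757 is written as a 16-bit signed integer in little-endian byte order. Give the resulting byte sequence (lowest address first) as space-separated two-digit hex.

B5 60

24757 in hexadecimal, padded to 16 bits, is 0x60B5.
Split into bytes (most-significant first): 60 B5.
Little-endian: lowest address holds the least-significant byte.
So at ascending addresses the bytes are B5 60.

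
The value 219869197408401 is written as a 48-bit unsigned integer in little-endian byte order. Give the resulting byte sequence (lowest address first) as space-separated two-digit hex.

91 98 68 49 F8 C7

219869197408401 in hexadecimal, padded to 48 bits, is 0xC7F849689891.
Split into bytes (most-significant first): C7 F8 49 68 98 91.
Little-endian stores the least-significant byte at the lowest address.
So at ascending addresses the bytes are 91 98 68 49 F8 C7.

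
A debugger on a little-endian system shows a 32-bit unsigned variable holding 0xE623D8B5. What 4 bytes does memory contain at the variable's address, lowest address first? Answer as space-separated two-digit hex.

Split into bytes (most-significant first): E6 23 D8 B5.
Little-endian stores the least-significant byte at the lowest address.
So at ascending addresses the bytes are B5 D8 23 E6.

B5 D8 23 E6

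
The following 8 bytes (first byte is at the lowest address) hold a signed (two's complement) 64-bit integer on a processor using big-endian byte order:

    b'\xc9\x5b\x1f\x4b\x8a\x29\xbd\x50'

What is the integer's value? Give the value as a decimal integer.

Big-endian: lowest address holds the most-significant byte.
The bytes are already most-significant first: 0xC95B1F4B8A29BD50.
Top bit is set, so as a signed 64-bit value this is 0xC95B1F4B8A29BD50 − 2^64 = -3937519039904367280.

-3937519039904367280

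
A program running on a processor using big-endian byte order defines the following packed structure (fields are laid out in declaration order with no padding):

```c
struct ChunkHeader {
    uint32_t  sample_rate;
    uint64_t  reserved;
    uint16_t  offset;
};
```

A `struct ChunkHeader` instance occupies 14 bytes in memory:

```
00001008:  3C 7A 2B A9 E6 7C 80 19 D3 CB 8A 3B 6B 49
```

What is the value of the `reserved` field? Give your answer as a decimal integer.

16608290374251416123

`reserved` follows `sample_rate` (4 bytes), so it starts at byte offset 4 and occupies 8 bytes.
Bytes at offsets 4..11: E6 7C 80 19 D3 CB 8A 3B.
Big-endian stores the most-significant byte at the lowest address.
The bytes are already most-significant first: 0xE67C8019D3CB8A3B.
0xE67C8019D3CB8A3B = 16608290374251416123.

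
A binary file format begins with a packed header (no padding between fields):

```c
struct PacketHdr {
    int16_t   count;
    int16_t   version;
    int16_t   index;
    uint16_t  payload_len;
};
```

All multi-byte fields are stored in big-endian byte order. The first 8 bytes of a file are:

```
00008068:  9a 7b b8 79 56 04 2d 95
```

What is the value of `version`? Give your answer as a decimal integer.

`version` follows `count` (2 bytes), so it starts at byte offset 2 and occupies 2 bytes.
Bytes at offsets 2..3: B8 79.
In big-endian order the high byte comes first in memory.
The bytes are already most-significant first: 0xB879.
Top bit is set, so as a signed 16-bit value this is 0xB879 − 2^16 = -18311.

-18311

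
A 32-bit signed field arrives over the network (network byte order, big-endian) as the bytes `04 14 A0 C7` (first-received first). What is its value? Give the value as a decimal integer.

68460743

Big-endian stores the most-significant byte at the lowest address.
The bytes are already most-significant first: 0x0414A0C7.
0x0414A0C7 = 68460743.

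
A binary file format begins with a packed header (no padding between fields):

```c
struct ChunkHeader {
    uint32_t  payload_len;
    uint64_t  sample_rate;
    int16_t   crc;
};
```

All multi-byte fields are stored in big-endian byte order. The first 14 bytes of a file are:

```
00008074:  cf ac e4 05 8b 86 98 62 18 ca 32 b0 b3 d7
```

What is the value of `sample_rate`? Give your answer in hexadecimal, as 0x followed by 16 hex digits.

0x8B86986218CA32B0

`sample_rate` follows `payload_len` (4 bytes), so it starts at byte offset 4 and occupies 8 bytes.
Bytes at offsets 4..11: 8B 86 98 62 18 CA 32 B0.
Big-endian: lowest address holds the most-significant byte.
The bytes are already most-significant first: 0x8B86986218CA32B0.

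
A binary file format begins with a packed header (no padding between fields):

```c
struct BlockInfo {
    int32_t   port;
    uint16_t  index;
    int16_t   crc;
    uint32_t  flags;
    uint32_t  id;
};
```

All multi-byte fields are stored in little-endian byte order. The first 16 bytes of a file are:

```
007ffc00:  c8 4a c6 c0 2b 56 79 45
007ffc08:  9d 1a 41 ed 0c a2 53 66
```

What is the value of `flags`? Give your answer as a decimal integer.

`flags` follows `port` (4 B), `index` (2 B), `crc` (2 B), so it starts at offset 4 + 2 + 2 = 8 and occupies 4 bytes.
Bytes at offsets 8..11: 9D 1A 41 ED.
Little-endian: lowest address holds the least-significant byte.
Reassemble most-significant byte first: ED 41 1A 9D → 0xED411A9D.
0xED411A9D = 3980466845.

3980466845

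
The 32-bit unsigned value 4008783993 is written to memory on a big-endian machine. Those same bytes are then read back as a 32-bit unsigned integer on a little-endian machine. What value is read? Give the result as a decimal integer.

4008783993 in 32-bit hexadecimal is 0xEEF13079.
Stored big-endian, the bytes at ascending addresses are EE F1 30 79.
Read back as little-endian, the first byte is least significant, giving 0x7930F1EE.
0x7930F1EE = 2033250798.

2033250798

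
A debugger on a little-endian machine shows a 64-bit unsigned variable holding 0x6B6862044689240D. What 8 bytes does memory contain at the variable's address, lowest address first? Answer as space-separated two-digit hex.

Split into bytes (most-significant first): 6B 68 62 04 46 89 24 0D.
Little-endian: lowest address holds the least-significant byte.
So at ascending addresses the bytes are 0D 24 89 46 04 62 68 6B.

0D 24 89 46 04 62 68 6B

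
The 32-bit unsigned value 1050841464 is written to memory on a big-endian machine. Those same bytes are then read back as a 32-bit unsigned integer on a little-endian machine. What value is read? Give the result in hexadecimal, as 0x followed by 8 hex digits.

0x7891A23E

1050841464 in 32-bit hexadecimal is 0x3EA29178.
Stored big-endian, the bytes at ascending addresses are 3E A2 91 78.
Read back as little-endian, the first byte is least significant, giving 0x7891A23E.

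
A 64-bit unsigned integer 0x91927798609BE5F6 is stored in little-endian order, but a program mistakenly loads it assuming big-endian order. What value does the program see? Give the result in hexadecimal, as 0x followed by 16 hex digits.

Stored little-endian, the bytes at ascending addresses are F6 E5 9B 60 98 77 92 91.
Read back as big-endian, the last byte is least significant, giving 0xF6E59B6098779291.

0xF6E59B6098779291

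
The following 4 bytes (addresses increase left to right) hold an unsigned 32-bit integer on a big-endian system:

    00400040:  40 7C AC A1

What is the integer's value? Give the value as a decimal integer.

1081912481

Big-endian: lowest address holds the most-significant byte.
The bytes are already most-significant first: 0x407CACA1.
0x407CACA1 = 1081912481.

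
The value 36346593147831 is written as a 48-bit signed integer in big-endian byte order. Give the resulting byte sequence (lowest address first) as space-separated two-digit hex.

21 0E 99 C5 FB B7

36346593147831 in hexadecimal, padded to 48 bits, is 0x210E99C5FBB7.
Split into bytes (most-significant first): 21 0E 99 C5 FB B7.
In big-endian order the high byte comes first in memory.
So the memory order matches the most-significant-first order: 21 0E 99 C5 FB B7.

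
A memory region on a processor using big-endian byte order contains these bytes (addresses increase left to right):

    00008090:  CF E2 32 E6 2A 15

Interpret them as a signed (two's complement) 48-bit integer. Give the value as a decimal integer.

In big-endian order the high byte comes first in memory.
The bytes are already most-significant first: 0xCFE232E62A15.
Top bit is set, so as a signed 48-bit value this is 0xCFE232E62A15 − 2^48 = -52904553207275.

-52904553207275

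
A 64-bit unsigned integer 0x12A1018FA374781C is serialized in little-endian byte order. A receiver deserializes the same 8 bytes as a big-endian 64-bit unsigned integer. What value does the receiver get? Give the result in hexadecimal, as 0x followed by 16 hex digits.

Stored little-endian, the bytes at ascending addresses are 1C 78 74 A3 8F 01 A1 12.
Read back as big-endian, the last byte is least significant, giving 0x1C7874A38F01A112.

0x1C7874A38F01A112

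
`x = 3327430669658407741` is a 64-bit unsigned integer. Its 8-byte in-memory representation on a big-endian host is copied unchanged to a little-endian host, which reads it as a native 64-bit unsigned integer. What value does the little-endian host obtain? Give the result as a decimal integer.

3327430669658407741 in 64-bit hexadecimal is 0x2E2D689087BAC33D.
Stored big-endian, the bytes at ascending addresses are 2E 2D 68 90 87 BA C3 3D.
Read back as little-endian, the first byte is least significant, giving 0x3DC3BA8790682D2E.
0x3DC3BA8790682D2E = 4450605948178279726.

4450605948178279726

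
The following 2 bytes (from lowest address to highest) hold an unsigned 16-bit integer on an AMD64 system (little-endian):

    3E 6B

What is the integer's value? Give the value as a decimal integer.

27454

In little-endian order the low byte comes first in memory.
Reassemble most-significant byte first: 6B 3E → 0x6B3E.
0x6B3E = 27454.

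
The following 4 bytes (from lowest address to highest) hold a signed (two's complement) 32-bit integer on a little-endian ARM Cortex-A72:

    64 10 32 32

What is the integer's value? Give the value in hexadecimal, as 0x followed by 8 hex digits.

0x32321064

Little-endian: lowest address holds the least-significant byte.
Reassemble most-significant byte first: 32 32 10 64 → 0x32321064.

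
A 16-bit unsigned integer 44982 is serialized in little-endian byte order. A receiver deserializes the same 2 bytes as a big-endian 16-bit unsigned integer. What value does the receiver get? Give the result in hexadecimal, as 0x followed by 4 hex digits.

0xB6AF

44982 in 16-bit hexadecimal is 0xAFB6.
Stored little-endian, the bytes at ascending addresses are B6 AF.
Read back as big-endian, the last byte is least significant, giving 0xB6AF.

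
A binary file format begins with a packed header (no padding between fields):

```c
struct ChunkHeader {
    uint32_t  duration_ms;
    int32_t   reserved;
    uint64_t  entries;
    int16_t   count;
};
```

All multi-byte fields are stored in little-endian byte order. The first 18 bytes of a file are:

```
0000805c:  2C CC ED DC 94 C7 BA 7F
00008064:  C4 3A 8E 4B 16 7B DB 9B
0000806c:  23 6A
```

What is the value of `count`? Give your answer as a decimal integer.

`count` follows `duration_ms` (4 B), `reserved` (4 B), `entries` (8 B), so it starts at offset 4 + 4 + 8 = 16 and occupies 2 bytes.
Bytes at offsets 16..17: 23 6A.
Little-endian: lowest address holds the least-significant byte.
Reassemble most-significant byte first: 6A 23 → 0x6A23.
0x6A23 = 27171.

27171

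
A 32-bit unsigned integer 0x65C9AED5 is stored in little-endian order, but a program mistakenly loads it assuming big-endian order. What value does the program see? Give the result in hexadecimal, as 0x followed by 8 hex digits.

0xD5AEC965

Stored little-endian, the bytes at ascending addresses are D5 AE C9 65.
Read back as big-endian, the last byte is least significant, giving 0xD5AEC965.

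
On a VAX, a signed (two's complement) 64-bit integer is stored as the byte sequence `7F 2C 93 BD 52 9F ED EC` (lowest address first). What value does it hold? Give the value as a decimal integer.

-1374267133561459585

Little-endian stores the least-significant byte at the lowest address.
Reassemble most-significant byte first: EC ED 9F 52 BD 93 2C 7F → 0xECED9F52BD932C7F.
Top bit is set, so as a signed 64-bit value this is 0xECED9F52BD932C7F − 2^64 = -1374267133561459585.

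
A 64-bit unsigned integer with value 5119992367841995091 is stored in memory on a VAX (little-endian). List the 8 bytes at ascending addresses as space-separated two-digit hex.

53 E9 EE 81 EE DD 0D 47

5119992367841995091 in hexadecimal, padded to 64 bits, is 0x470DDDEE81EEE953.
Split into bytes (most-significant first): 47 0D DD EE 81 EE E9 53.
In little-endian order the low byte comes first in memory.
So at ascending addresses the bytes are 53 E9 EE 81 EE DD 0D 47.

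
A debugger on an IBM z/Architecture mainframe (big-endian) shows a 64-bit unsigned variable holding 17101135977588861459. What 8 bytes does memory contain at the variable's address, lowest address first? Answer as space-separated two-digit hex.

ED 53 70 90 DF D6 2A 13

17101135977588861459 in hexadecimal, padded to 64 bits, is 0xED537090DFD62A13.
Split into bytes (most-significant first): ED 53 70 90 DF D6 2A 13.
Big-endian: lowest address holds the most-significant byte.
So the memory order matches the most-significant-first order: ED 53 70 90 DF D6 2A 13.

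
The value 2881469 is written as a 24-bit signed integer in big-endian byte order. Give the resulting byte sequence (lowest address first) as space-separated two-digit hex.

2881469 in hexadecimal, padded to 24 bits, is 0x2BF7BD.
Split into bytes (most-significant first): 2B F7 BD.
In big-endian order the high byte comes first in memory.
So the memory order matches the most-significant-first order: 2B F7 BD.

2B F7 BD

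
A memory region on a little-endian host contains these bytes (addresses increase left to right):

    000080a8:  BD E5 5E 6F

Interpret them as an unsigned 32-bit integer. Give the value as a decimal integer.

Little-endian stores the least-significant byte at the lowest address.
Reassemble most-significant byte first: 6F 5E E5 BD → 0x6F5EE5BD.
0x6F5EE5BD = 1868490173.

1868490173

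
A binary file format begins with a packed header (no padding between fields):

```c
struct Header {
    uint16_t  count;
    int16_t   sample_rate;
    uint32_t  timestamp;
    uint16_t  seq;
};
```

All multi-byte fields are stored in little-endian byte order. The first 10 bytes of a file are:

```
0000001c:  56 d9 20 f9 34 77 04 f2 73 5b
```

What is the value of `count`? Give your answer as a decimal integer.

`count` is the first field, at byte offset 0, occupying 2 bytes.
Bytes at offsets 0..1: 56 D9.
Little-endian: lowest address holds the least-significant byte.
Reassemble most-significant byte first: D9 56 → 0xD956.
0xD956 = 55638.

55638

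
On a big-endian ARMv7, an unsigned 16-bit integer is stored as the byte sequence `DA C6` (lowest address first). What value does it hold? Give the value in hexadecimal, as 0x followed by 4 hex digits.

0xDAC6

In big-endian order the high byte comes first in memory.
The bytes are already most-significant first: 0xDAC6.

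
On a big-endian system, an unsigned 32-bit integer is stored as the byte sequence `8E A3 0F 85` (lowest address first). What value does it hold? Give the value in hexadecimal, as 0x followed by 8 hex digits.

0x8EA30F85

In big-endian order the high byte comes first in memory.
The bytes are already most-significant first: 0x8EA30F85.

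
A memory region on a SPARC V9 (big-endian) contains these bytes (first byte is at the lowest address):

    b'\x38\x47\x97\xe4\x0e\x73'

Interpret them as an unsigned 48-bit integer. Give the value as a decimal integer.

In big-endian order the high byte comes first in memory.
The bytes are already most-significant first: 0x384797E40E73.
0x384797E40E73 = 61880142138995.

61880142138995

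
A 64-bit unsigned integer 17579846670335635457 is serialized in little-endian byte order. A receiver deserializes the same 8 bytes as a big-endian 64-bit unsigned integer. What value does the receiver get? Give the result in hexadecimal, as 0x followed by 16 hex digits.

0x017030976729F8F3

17579846670335635457 in 64-bit hexadecimal is 0xF3F8296797307001.
Stored little-endian, the bytes at ascending addresses are 01 70 30 97 67 29 F8 F3.
Read back as big-endian, the last byte is least significant, giving 0x017030976729F8F3.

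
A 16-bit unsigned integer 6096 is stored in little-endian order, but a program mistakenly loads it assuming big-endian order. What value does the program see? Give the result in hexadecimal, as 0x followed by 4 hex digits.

0xD017

6096 in 16-bit hexadecimal is 0x17D0.
Stored little-endian, the bytes at ascending addresses are D0 17.
Read back as big-endian, the last byte is least significant, giving 0xD017.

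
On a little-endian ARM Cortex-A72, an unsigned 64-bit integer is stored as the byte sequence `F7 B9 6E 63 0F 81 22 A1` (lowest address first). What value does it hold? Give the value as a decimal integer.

Little-endian: lowest address holds the least-significant byte.
Reassemble most-significant byte first: A1 22 81 0F 63 6E B9 F7 → 0xA122810F636EB9F7.
0xA122810F636EB9F7 = 11610984692407253495.

11610984692407253495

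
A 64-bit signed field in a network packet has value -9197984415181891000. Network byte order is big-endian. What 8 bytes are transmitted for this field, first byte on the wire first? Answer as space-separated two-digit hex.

80 5A 31 E8 4B 81 1A 48

Two's complement of -9197984415181891000 in 64 bits: 9197984415181891000 = 0x7FA5CE17B47EE5B8; invert → 0x805A31E84B811A47; add 1 → 0x805A31E84B811A48.
Split into bytes (most-significant first): 80 5A 31 E8 4B 81 1A 48.
Big-endian: lowest address holds the most-significant byte.
So the memory order matches the most-significant-first order: 80 5A 31 E8 4B 81 1A 48.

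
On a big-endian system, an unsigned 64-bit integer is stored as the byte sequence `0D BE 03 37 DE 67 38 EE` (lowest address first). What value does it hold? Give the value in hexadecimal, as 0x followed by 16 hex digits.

0x0DBE0337DE6738EE

Big-endian: lowest address holds the most-significant byte.
The bytes are already most-significant first: 0x0DBE0337DE6738EE.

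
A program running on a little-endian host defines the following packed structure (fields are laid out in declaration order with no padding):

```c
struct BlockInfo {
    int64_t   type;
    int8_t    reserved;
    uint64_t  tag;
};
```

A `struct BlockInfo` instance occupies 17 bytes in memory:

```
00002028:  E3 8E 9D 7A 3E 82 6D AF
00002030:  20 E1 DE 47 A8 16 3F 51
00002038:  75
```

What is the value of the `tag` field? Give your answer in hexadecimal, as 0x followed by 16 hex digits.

0x75513F16A847DEE1

`tag` follows `type` (8 B), `reserved` (1 B), so it starts at offset 8 + 1 = 9 and occupies 8 bytes.
Bytes at offsets 9..16: E1 DE 47 A8 16 3F 51 75.
Little-endian stores the least-significant byte at the lowest address.
Reassemble most-significant byte first: 75 51 3F 16 A8 47 DE E1 → 0x75513F16A847DEE1.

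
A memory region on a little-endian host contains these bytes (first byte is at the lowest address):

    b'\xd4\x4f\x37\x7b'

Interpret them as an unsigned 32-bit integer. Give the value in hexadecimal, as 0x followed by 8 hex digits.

Little-endian stores the least-significant byte at the lowest address.
Reassemble most-significant byte first: 7B 37 4F D4 → 0x7B374FD4.

0x7B374FD4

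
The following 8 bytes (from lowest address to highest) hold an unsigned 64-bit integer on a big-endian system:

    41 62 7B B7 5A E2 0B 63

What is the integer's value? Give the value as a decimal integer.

In big-endian order the high byte comes first in memory.
The bytes are already most-significant first: 0x41627BB75AE20B63.
0x41627BB75AE20B63 = 4711464187616955235.

4711464187616955235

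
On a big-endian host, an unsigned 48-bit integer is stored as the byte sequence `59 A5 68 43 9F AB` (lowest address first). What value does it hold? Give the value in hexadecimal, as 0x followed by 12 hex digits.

0x59A568439FAB

Big-endian: lowest address holds the most-significant byte.
The bytes are already most-significant first: 0x59A568439FAB.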